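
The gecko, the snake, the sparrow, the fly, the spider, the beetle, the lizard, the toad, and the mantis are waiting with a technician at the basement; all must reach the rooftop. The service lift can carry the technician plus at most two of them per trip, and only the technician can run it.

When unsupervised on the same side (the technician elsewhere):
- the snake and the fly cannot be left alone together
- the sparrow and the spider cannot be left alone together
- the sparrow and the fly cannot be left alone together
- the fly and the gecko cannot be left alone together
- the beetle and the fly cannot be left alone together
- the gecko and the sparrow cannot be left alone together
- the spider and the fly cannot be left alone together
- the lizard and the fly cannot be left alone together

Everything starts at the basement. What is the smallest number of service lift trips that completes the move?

15

Counting alone: the technician can take at most 2 across per trip to the rooftop, so moving all 9 needs at least 5 loaded trips out, with a return between consecutive ones — at least 9 crossings.
The safety rule pushes this higher. Following every safe sequence of crossings, the most of the 9 that can be at the rooftop as the service lift arrives there on crossings 9, 11, 13 is 6, 7, 8 respectively — never all 9.
So no plan with fewer than 15 crossings exists, and this one achieves 15:
1. Technician goes to the rooftop with the fly and the sparrow.
2. Technician goes back to the basement with the sparrow.
3. Technician goes to the rooftop with the gecko and the spider.
4. Technician goes back to the basement with the fly.
5. Technician goes to the rooftop with the fly and the snake.
6. Technician goes back to the basement with the fly.
7. Technician goes to the rooftop with the beetle and the fly.
8. Technician goes back to the basement with the fly.
9. Technician goes to the rooftop with the lizard and the sparrow.
10. Technician goes back to the basement with the sparrow.
11. Technician goes to the rooftop with the sparrow and the toad.
12. Technician goes back to the basement with the sparrow.
13. Technician goes to the rooftop with the mantis and the sparrow.
14. Technician goes back to the basement with the sparrow.
15. Technician goes to the rooftop with the fly and the sparrow.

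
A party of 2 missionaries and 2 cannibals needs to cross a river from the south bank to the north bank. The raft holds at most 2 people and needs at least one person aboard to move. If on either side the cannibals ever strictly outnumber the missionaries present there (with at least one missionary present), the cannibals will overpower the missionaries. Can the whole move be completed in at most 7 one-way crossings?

Yes

Yes — this plan uses 5 crossings (≤ 7):
1. 2 cannibals → the north bank.  (the south bank: 2M 0C; the north bank: 0M 2C)
2. 1 cannibal ← the south bank.  (the south bank: 2M 1C; the north bank: 0M 1C)
3. 2 missionaries → the north bank.  (the south bank: 0M 1C; the north bank: 2M 1C)
4. 1 cannibal ← the south bank.  (the south bank: 0M 2C; the north bank: 2M 0C)
5. 2 cannibals → the north bank.  (the south bank: 0M 0C; the north bank: 2M 2C)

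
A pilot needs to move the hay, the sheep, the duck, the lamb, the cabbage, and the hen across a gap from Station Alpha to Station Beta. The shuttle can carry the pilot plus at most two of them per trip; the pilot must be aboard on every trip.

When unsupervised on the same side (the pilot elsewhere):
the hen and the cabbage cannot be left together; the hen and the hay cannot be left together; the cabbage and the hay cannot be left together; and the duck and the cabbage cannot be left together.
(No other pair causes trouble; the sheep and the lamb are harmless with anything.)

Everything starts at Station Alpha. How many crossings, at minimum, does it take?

Counting alone: the pilot can take at most 2 across per trip to Station Beta, so moving all 6 needs at least 3 loaded trips out, with a return between consecutive ones — at least 5 crossings.
The safety rule pushes this higher. Following every safe sequence of crossings, the most of the 6 that can be at Station Beta as the shuttle arrives there on crossings 5, 7 is 4, 5 respectively — never all 6.
So no plan with fewer than 9 crossings exists, and this one achieves 9:
1. Pilot goes to Station Beta with the cabbage and the hay.  [Station Alpha: the duck, the hen, the lamb, the sheep | Station Beta: the cabbage, the hay]
2. Pilot goes back to Station Alpha with the hay.  [Station Alpha: the duck, the hay, the hen, the lamb, the sheep | Station Beta: the cabbage]
3. Pilot goes to Station Beta with the hay and the sheep.  [Station Alpha: the duck, the hen, the lamb | Station Beta: the cabbage, the hay, the sheep]
4. Pilot goes back to Station Alpha with the hay.  [Station Alpha: the duck, the hay, the hen, the lamb | Station Beta: the cabbage, the sheep]
5. Pilot goes to Station Beta with the duck and the hay.  [Station Alpha: the hen, the lamb | Station Beta: the cabbage, the duck, the hay, the sheep]
6. Pilot goes back to Station Alpha with the cabbage.  [Station Alpha: the cabbage, the hen, the lamb | Station Beta: the duck, the hay, the sheep]
7. Pilot goes to Station Beta with the cabbage and the lamb.  [Station Alpha: the hen | Station Beta: the cabbage, the duck, the hay, the lamb, the sheep]
8. Pilot goes back to Station Alpha with the cabbage.  [Station Alpha: the cabbage, the hen | Station Beta: the duck, the hay, the lamb, the sheep]
9. Pilot goes to Station Beta with the cabbage and the hen.  [Station Alpha: — | Station Beta: the cabbage, the duck, the hay, the hen, the lamb, the sheep]

9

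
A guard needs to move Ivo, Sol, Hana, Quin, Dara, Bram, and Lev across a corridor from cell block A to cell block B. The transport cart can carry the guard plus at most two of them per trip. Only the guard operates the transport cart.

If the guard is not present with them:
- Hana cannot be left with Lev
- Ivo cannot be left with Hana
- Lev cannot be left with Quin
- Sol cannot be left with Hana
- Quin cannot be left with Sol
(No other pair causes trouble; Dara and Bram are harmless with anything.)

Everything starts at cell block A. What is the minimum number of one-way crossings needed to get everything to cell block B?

Counting alone: the guard can take at most 2 across per trip to cell block B, so moving all 7 needs at least 4 loaded trips out, with a return between consecutive ones — at least 7 crossings.
The safety rule pushes this higher. Following every safe sequence of crossings, the most of the 7 that can be at cell block B as the transport cart arrives there on crossing 7 is 6 — never all 7.
So no plan with fewer than 9 crossings exists, and this one achieves 9:
1. Guard goes to cell block B with Hana and Quin.  [cell block A: Bram, Dara, Ivo, Lev, Sol | cell block B: Hana, Quin]
2. Guard goes back to cell block A alone.  [cell block A: Bram, Dara, Ivo, Lev, Sol | cell block B: Hana, Quin]
3. Guard goes to cell block B with Ivo.  [cell block A: Bram, Dara, Lev, Sol | cell block B: Hana, Ivo, Quin]
4. Guard goes back to cell block A with Hana.  [cell block A: Bram, Dara, Hana, Lev, Sol | cell block B: Ivo, Quin]
5. Guard goes to cell block B with Lev and Sol.  [cell block A: Bram, Dara, Hana | cell block B: Ivo, Lev, Quin, Sol]
6. Guard goes back to cell block A with Quin.  [cell block A: Bram, Dara, Hana, Quin | cell block B: Ivo, Lev, Sol]
7. Guard goes to cell block B with Bram and Dara.  [cell block A: Hana, Quin | cell block B: Bram, Dara, Ivo, Lev, Sol]
8. Guard goes back to cell block A alone.  [cell block A: Hana, Quin | cell block B: Bram, Dara, Ivo, Lev, Sol]
9. Guard goes to cell block B with Hana and Quin.  [cell block A: — | cell block B: Bram, Dara, Hana, Ivo, Lev, Quin, Sol]

9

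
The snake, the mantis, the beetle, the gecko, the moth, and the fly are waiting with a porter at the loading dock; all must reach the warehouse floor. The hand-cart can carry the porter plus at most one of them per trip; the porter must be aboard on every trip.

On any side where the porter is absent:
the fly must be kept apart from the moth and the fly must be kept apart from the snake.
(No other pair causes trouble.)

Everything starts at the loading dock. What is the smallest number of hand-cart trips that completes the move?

Counting alone: the porter can take at most 1 across per trip to the warehouse floor, so moving all 6 needs at least 6 loaded trips out, with a return between consecutive ones — at least 11 crossings.
The safety rule pushes this higher. Following every safe sequence of crossings, the most of the 6 that can be at the warehouse floor as the hand-cart arrives there on crossing 11 is 5 — never all 6.
So no plan with fewer than 13 crossings exists, and this one achieves 13:
1. Porter goes to the warehouse floor with the fly.  [the loading dock: the beetle, the gecko, the mantis, the moth, the snake | the warehouse floor: the fly]
2. Porter goes back to the loading dock alone.  [the loading dock: the beetle, the gecko, the mantis, the moth, the snake | the warehouse floor: the fly]
3. Porter goes to the warehouse floor with the snake.  [the loading dock: the beetle, the gecko, the mantis, the moth | the warehouse floor: the fly, the snake]
4. Porter goes back to the loading dock with the fly.  [the loading dock: the beetle, the fly, the gecko, the mantis, the moth | the warehouse floor: the snake]
5. Porter goes to the warehouse floor with the moth.  [the loading dock: the beetle, the fly, the gecko, the mantis | the warehouse floor: the moth, the snake]
6. Porter goes back to the loading dock alone.  [the loading dock: the beetle, the fly, the gecko, the mantis | the warehouse floor: the moth, the snake]
7. Porter goes to the warehouse floor with the mantis.  [the loading dock: the beetle, the fly, the gecko | the warehouse floor: the mantis, the moth, the snake]
8. Porter goes back to the loading dock alone.  [the loading dock: the beetle, the fly, the gecko | the warehouse floor: the mantis, the moth, the snake]
9. Porter goes to the warehouse floor with the beetle.  [the loading dock: the fly, the gecko | the warehouse floor: the beetle, the mantis, the moth, the snake]
10. Porter goes back to the loading dock alone.  [the loading dock: the fly, the gecko | the warehouse floor: the beetle, the mantis, the moth, the snake]
11. Porter goes to the warehouse floor with the gecko.  [the loading dock: the fly | the warehouse floor: the beetle, the gecko, the mantis, the moth, the snake]
12. Porter goes back to the loading dock alone.  [the loading dock: the fly | the warehouse floor: the beetle, the gecko, the mantis, the moth, the snake]
13. Porter goes to the warehouse floor with the fly.  [the loading dock: — | the warehouse floor: the beetle, the fly, the gecko, the mantis, the moth, the snake]

13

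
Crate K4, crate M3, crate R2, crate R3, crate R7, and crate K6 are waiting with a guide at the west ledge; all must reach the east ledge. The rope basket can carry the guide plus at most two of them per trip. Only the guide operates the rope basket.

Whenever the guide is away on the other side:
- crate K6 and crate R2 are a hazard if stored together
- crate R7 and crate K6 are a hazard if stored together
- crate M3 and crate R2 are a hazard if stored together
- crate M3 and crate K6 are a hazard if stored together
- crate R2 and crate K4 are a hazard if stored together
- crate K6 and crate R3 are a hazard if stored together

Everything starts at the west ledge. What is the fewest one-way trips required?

Counting alone: the guide can take at most 2 across per trip to the east ledge, so moving all 6 needs at least 3 loaded trips out, with a return between consecutive ones — at least 5 crossings.
The safety rule pushes this higher. Following every safe sequence of crossings, the most of the 6 that can be at the east ledge as the rope basket arrives there on crossings 5, 7 is 4, 5 respectively — never all 6.
So no plan with fewer than 9 crossings exists, and this one achieves 9:
1. Guide goes to the east ledge with crate K6 and crate R2.
2. Guide goes back to the west ledge with crate R2.
3. Guide goes to the east ledge with crate K4 and crate M3.
4. Guide goes back to the west ledge with crate M3.
5. Guide goes to the east ledge with crate M3 and crate R3.
6. Guide goes back to the west ledge with crate K6.
7. Guide goes to the east ledge with crate R2 and crate R7.
8. Guide goes back to the west ledge with crate R2.
9. Guide goes to the east ledge with crate K6 and crate R2.

9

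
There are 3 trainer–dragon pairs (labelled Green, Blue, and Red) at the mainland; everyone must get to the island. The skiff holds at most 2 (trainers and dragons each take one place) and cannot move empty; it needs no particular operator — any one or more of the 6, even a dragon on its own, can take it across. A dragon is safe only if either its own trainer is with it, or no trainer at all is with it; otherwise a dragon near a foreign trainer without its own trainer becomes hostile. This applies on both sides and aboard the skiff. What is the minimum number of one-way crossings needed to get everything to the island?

11

Counting alone: each trip to the island takes at most 2 across and each return brings at least 1 back, so after t trips out (and t−1 returns) at most 2t − (t−1) of the 6 are across; that first reaches 6 at t = 5, so at least 9 crossings are needed.
The safety rule pushes this higher. Following every safe sequence of crossings, the most of the 6 that can be at the island as the skiff arrives there on crossing 9 is 5 — never all 6.
So no plan with fewer than 11 crossings exists, and this one achieves 11:
1. dragon Green and trainer Green cross → the island.
2. trainer Green crosses ← the mainland.
3. dragon Blue and dragon Red cross → the island.
4. dragon Green crosses ← the mainland.
5. trainer Blue and trainer Red cross → the island.
6. dragon Blue and trainer Blue cross ← the mainland.
7. trainer Blue and trainer Green cross → the island.
8. dragon Red crosses ← the mainland.
9. dragon Blue and dragon Green cross → the island.
10. trainer Red crosses ← the mainland.
11. dragon Red and trainer Red cross → the island.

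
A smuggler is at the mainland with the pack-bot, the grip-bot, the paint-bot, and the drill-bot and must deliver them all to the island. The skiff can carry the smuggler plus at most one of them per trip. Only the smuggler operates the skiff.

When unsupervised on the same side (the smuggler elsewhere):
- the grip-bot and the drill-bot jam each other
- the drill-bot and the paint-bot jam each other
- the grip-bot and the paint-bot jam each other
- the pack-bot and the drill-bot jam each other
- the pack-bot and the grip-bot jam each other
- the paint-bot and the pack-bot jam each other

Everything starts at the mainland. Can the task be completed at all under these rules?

No

Whatever the first load, the items left behind include a forbidden pair without the smuggler. No opening move is safe, so no plan exists.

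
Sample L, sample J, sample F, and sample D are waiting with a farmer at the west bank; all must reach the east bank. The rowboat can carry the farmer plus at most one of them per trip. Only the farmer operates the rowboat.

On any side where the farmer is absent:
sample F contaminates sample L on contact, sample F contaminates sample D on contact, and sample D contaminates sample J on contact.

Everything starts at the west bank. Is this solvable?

No

Whatever the first load, the items left behind include a forbidden pair without the farmer. No opening move is safe, so no plan exists.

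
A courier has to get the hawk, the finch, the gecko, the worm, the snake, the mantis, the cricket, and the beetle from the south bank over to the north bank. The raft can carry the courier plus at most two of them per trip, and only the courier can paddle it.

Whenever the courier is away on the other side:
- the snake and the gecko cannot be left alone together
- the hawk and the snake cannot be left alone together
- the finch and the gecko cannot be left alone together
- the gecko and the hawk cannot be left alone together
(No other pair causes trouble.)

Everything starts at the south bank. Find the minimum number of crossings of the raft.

Counting alone: the courier can take at most 2 across per trip to the north bank, so moving all 8 needs at least 4 loaded trips out, with a return between consecutive ones — at least 7 crossings.
The safety rule pushes this higher. Following every safe sequence of crossings, the most of the 8 that can be at the north bank as the raft arrives there on crossings 7, 9, 11 is 5, 6, 7 respectively — never all 8.
So no plan with fewer than 13 crossings exists, and this one achieves 13:
1. Courier goes to the north bank with the gecko and the hawk.
2. Courier goes back to the south bank with the hawk.
3. Courier goes to the north bank with the finch and the hawk.
4. Courier goes back to the south bank with the gecko.
5. Courier goes to the north bank with the gecko and the worm.
6. Courier goes back to the south bank with the gecko.
7. Courier goes to the north bank with the gecko and the mantis.
8. Courier goes back to the south bank with the gecko.
9. Courier goes to the north bank with the cricket and the gecko.
10. Courier goes back to the south bank with the gecko.
11. Courier goes to the north bank with the beetle and the gecko.
12. Courier goes back to the south bank with the gecko.
13. Courier goes to the north bank with the gecko and the snake.

13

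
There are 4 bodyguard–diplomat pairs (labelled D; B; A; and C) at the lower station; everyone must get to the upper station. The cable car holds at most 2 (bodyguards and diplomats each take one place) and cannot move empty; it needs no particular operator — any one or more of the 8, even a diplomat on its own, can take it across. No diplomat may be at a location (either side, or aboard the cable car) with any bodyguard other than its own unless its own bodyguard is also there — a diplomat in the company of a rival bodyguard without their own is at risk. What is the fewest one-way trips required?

Following every safe sequence of crossings from the start, the most of the 8 that can be at the upper station as the cable car arrives there on crossings 1, 3, 5 is 2, 3, 4 respectively; the best ever achieved is 4 of 8.
From crossing 7 on, no configuration arises that was not already reachable earlier: only 44 distinct safe configurations (who is on which side, and where the cable car is) can ever be reached, none of them has everyone across, and every continuation just revisits them. So no valid plan exists.

impossible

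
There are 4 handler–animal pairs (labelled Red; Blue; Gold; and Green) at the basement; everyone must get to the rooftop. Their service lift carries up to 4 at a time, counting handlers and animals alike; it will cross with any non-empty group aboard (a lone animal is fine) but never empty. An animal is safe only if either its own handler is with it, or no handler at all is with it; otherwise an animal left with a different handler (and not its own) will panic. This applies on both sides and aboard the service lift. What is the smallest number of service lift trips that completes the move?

5

Counting alone: each trip to the rooftop takes at most 4 across and each return brings at least 1 back, so after t trips out (and t−1 returns) at most 4t − (t−1) of the 8 are across; that first reaches 8 at t = 3, so at least 5 crossings are needed.
The plan below uses exactly 5 crossings, so it is optimal:
1. animal Red and handler Red cross → the rooftop.
2. handler Red crosses ← the basement.
3. handler Blue, handler Gold, handler Green, and handler Red cross → the rooftop.
4. animal Red crosses ← the basement.
5. animal Blue, animal Gold, animal Green, and animal Red cross → the rooftop.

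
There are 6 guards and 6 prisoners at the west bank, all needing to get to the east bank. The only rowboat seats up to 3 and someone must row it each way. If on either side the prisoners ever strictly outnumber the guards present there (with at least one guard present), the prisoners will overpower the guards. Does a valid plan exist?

No

Following every safe sequence of crossings from the start, the most of the 12 that can be at the east bank as the rowboat arrives there on crossings 1, 3, 5 is 3, 5, 6 respectively; the best ever achieved is 6 of 12.
From crossing 7 on, no configuration arises that was not already reachable earlier: only 17 distinct safe configurations (who is on which side, and where the rowboat is) can ever be reached, none of them has everyone across, and every continuation just revisits them. They are: 0 guards + 0 prisoners across (rowboat back at the start); 0 guards + 1 prisoner across (rowboat there); 0 guards + 1 prisoner across (rowboat back at the start); 0 guards + 2 prisoners across (rowboat there); 0 guards + 2 prisoners across (rowboat back at the start); 0 guards + 3 prisoners across (rowboat there); 0 guards + 3 prisoners across (rowboat back at the start); 0 guards + 4 prisoners across (rowboat there); 0 guards + 4 prisoners across (rowboat back at the start); 0 guards + 5 prisoners across (rowboat there); 0 guards + 5 prisoners across (rowboat back at the start); 0 guards + 6 prisoners across (rowboat there); 1 guard + 1 prisoner across (rowboat there); 1 guard + 1 prisoner across (rowboat back at the start); 2 guards + 2 prisoners across (rowboat there); 2 guards + 2 prisoners across (rowboat back at the start); 3 guards + 3 prisoners across (rowboat there). So no valid plan exists.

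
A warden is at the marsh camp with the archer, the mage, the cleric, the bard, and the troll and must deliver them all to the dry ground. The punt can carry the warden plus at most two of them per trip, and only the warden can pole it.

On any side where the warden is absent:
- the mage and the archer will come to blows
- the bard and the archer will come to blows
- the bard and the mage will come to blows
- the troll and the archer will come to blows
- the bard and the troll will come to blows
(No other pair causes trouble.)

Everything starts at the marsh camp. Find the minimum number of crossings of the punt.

Counting alone: the warden can take at most 2 across per trip to the dry ground, so moving all 5 needs at least 3 loaded trips out, with a return between consecutive ones — at least 5 crossings.
The safety rule pushes this higher. Following every safe sequence of crossings, the most of the 5 that can be at the dry ground as the punt arrives there on crossing 5 is 4 — never all 5.
So no plan with fewer than 7 crossings exists, and this one achieves 7:
1. Warden goes to the dry ground with the archer and the bard.  [the marsh camp: the cleric, the mage, the troll | the dry ground: the archer, the bard]
2. Warden goes back to the marsh camp with the archer.  [the marsh camp: the archer, the cleric, the mage, the troll | the dry ground: the bard]
3. Warden goes to the dry ground with the archer and the cleric.  [the marsh camp: the mage, the troll | the dry ground: the archer, the bard, the cleric]
4. Warden goes back to the marsh camp with the archer.  [the marsh camp: the archer, the mage, the troll | the dry ground: the bard, the cleric]
5. Warden goes to the dry ground with the mage and the troll.  [the marsh camp: the archer | the dry ground: the bard, the cleric, the mage, the troll]
6. Warden goes back to the marsh camp with the bard.  [the marsh camp: the archer, the bard | the dry ground: the cleric, the mage, the troll]
7. Warden goes to the dry ground with the archer and the bard.  [the marsh camp: — | the dry ground: the archer, the bard, the cleric, the mage, the troll]

7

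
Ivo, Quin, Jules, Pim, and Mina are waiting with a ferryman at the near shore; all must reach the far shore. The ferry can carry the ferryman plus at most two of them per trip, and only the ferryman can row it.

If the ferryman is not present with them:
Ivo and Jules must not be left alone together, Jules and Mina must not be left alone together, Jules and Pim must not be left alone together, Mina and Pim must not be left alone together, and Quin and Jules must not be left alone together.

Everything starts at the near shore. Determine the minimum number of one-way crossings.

7

Counting alone: the ferryman can take at most 2 across per trip to the far shore, so moving all 5 needs at least 3 loaded trips out, with a return between consecutive ones — at least 5 crossings.
The safety rule pushes this higher. Following every safe sequence of crossings, the most of the 5 that can be at the far shore as the ferry arrives there on crossing 5 is 4 — never all 5.
So no plan with fewer than 7 crossings exists, and this one achieves 7:
1. Ferryman goes to the far shore with Jules and Pim.  [the near shore: Ivo, Mina, Quin | the far shore: Jules, Pim]
2. Ferryman goes back to the near shore with Jules.  [the near shore: Ivo, Jules, Mina, Quin | the far shore: Pim]
3. Ferryman goes to the far shore with Ivo and Jules.  [the near shore: Mina, Quin | the far shore: Ivo, Jules, Pim]
4. Ferryman goes back to the near shore with Jules.  [the near shore: Jules, Mina, Quin | the far shore: Ivo, Pim]
5. Ferryman goes to the far shore with Jules and Quin.  [the near shore: Mina | the far shore: Ivo, Jules, Pim, Quin]
6. Ferryman goes back to the near shore with Jules.  [the near shore: Jules, Mina | the far shore: Ivo, Pim, Quin]
7. Ferryman goes to the far shore with Jules and Mina.  [the near shore: — | the far shore: Ivo, Jules, Mina, Pim, Quin]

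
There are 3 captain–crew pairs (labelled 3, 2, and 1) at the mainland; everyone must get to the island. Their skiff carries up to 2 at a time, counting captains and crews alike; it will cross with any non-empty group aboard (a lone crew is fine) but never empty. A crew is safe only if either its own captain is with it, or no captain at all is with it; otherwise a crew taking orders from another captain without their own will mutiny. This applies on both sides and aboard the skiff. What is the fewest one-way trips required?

Counting alone: each trip to the island takes at most 2 across and each return brings at least 1 back, so after t trips out (and t−1 returns) at most 2t − (t−1) of the 6 are across; that first reaches 6 at t = 5, so at least 9 crossings are needed.
The safety rule pushes this higher. Following every safe sequence of crossings, the most of the 6 that can be at the island as the skiff arrives there on crossing 9 is 5 — never all 6.
So no plan with fewer than 11 crossings exists, and this one achieves 11:
1. captain 3 and crew 3 cross → the island.
2. captain 3 crosses ← the mainland.
3. crew 1 and crew 2 cross → the island.
4. crew 3 crosses ← the mainland.
5. captain 1 and captain 2 cross → the island.
6. captain 2 and crew 2 cross ← the mainland.
7. captain 2 and captain 3 cross → the island.
8. crew 1 crosses ← the mainland.
9. crew 2 and crew 3 cross → the island.
10. captain 1 crosses ← the mainland.
11. captain 1 and crew 1 cross → the island.

11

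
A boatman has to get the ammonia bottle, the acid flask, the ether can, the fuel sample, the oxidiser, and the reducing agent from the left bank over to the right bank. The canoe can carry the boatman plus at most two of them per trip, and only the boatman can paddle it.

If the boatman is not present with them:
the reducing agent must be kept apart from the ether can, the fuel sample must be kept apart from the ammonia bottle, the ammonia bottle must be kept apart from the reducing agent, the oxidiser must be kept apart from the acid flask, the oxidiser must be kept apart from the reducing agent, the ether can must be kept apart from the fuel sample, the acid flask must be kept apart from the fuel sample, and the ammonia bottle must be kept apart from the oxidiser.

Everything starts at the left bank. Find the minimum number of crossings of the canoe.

impossible

Whatever the first load, the items left behind include a forbidden pair without the boatman. No opening move is safe, so no plan exists.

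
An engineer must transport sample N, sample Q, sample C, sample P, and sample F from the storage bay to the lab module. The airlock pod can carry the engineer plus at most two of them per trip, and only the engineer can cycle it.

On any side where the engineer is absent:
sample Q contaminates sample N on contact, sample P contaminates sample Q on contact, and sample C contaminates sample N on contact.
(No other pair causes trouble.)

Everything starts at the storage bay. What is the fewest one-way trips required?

5

Counting alone: the engineer can take at most 2 across per trip to the lab module, so moving all 5 needs at least 3 loaded trips out, with a return between consecutive ones — at least 5 crossings.
The plan below uses exactly 5 crossings, so it is optimal:
1. Engineer goes to the lab module with sample N and sample Q.  [the storage bay: sample C, sample F, sample P | the lab module: sample N, sample Q]
2. Engineer goes back to the storage bay with sample N.  [the storage bay: sample C, sample F, sample N, sample P | the lab module: sample Q]
3. Engineer goes to the lab module with sample C and sample F.  [the storage bay: sample N, sample P | the lab module: sample C, sample F, sample Q]
4. Engineer goes back to the storage bay alone.  [the storage bay: sample N, sample P | the lab module: sample C, sample F, sample Q]
5. Engineer goes to the lab module with sample N and sample P.  [the storage bay: — | the lab module: sample C, sample F, sample N, sample P, sample Q]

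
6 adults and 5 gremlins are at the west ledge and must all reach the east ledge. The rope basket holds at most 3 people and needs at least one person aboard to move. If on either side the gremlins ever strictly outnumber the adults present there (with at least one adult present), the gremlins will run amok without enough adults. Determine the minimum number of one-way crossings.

9

Counting alone: each trip to the east ledge takes at most 3 across and each return brings at least 1 back, so after t trips out (and t−1 returns) at most 3t − (t−1) of the 11 are across; that first reaches 11 at t = 5, so at least 9 crossings are needed.
The plan below uses exactly 9 crossings, so it is optimal:
1. 3 gremlins → the east ledge.  (the west ledge: 6A 2G; the east ledge: 0A 3G)
2. 1 gremlin ← the west ledge.  (the west ledge: 6A 3G; the east ledge: 0A 2G)
3. 3 adults → the east ledge.  (the west ledge: 3A 3G; the east ledge: 3A 2G)
4. 1 adult ← the west ledge.  (the west ledge: 4A 3G; the east ledge: 2A 2G)
5. 2 adults and 1 gremlin → the east ledge.  (the west ledge: 2A 2G; the east ledge: 4A 3G)
6. 1 adult ← the west ledge.  (the west ledge: 3A 2G; the east ledge: 3A 3G)
7. 2 adults and 1 gremlin → the east ledge.  (the west ledge: 1A 1G; the east ledge: 5A 4G)
8. 1 adult ← the west ledge.  (the west ledge: 2A 1G; the east ledge: 4A 4G)
9. 2 adults and 1 gremlin → the east ledge.  (the west ledge: 0A 0G; the east ledge: 6A 5G)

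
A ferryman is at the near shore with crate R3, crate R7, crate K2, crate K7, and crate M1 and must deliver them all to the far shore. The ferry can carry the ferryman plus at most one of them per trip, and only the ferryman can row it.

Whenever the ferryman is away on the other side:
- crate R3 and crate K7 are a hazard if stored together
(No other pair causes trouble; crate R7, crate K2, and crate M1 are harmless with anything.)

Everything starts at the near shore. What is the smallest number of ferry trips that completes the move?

9

Counting alone: the ferryman can take at most 1 across per trip to the far shore, so moving all 5 needs at least 5 loaded trips out, with a return between consecutive ones — at least 9 crossings.
The plan below uses exactly 9 crossings, so it is optimal:
1. Ferryman goes to the far shore with crate R3.  [the near shore: crate K2, crate K7, crate M1, crate R7 | the far shore: crate R3]
2. Ferryman goes back to the near shore alone.  [the near shore: crate K2, crate K7, crate M1, crate R7 | the far shore: crate R3]
3. Ferryman goes to the far shore with crate R7.  [the near shore: crate K2, crate K7, crate M1 | the far shore: crate R3, crate R7]
4. Ferryman goes back to the near shore alone.  [the near shore: crate K2, crate K7, crate M1 | the far shore: crate R3, crate R7]
5. Ferryman goes to the far shore with crate K2.  [the near shore: crate K7, crate M1 | the far shore: crate K2, crate R3, crate R7]
6. Ferryman goes back to the near shore alone.  [the near shore: crate K7, crate M1 | the far shore: crate K2, crate R3, crate R7]
7. Ferryman goes to the far shore with crate M1.  [the near shore: crate K7 | the far shore: crate K2, crate M1, crate R3, crate R7]
8. Ferryman goes back to the near shore alone.  [the near shore: crate K7 | the far shore: crate K2, crate M1, crate R3, crate R7]
9. Ferryman goes to the far shore with crate K7.  [the near shore: — | the far shore: crate K2, crate K7, crate M1, crate R3, crate R7]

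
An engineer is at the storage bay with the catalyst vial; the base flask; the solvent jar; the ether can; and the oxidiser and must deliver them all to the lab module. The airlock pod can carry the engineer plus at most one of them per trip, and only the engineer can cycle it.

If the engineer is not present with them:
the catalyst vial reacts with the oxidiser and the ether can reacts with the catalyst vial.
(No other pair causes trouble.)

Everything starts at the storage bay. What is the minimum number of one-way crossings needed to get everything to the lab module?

11

Counting alone: the engineer can take at most 1 across per trip to the lab module, so moving all 5 needs at least 5 loaded trips out, with a return between consecutive ones — at least 9 crossings.
The safety rule pushes this higher. Following every safe sequence of crossings, the most of the 5 that can be at the lab module as the airlock pod arrives there on crossing 9 is 4 — never all 5.
So no plan with fewer than 11 crossings exists, and this one achieves 11:
1. Engineer goes to the lab module with the catalyst vial.  [the storage bay: the base flask, the ether can, the oxidiser, the solvent jar | the lab module: the catalyst vial]
2. Engineer goes back to the storage bay alone.  [the storage bay: the base flask, the ether can, the oxidiser, the solvent jar | the lab module: the catalyst vial]
3. Engineer goes to the lab module with the base flask.  [the storage bay: the ether can, the oxidiser, the solvent jar | the lab module: the base flask, the catalyst vial]
4. Engineer goes back to the storage bay alone.  [the storage bay: the ether can, the oxidiser, the solvent jar | the lab module: the base flask, the catalyst vial]
5. Engineer goes to the lab module with the solvent jar.  [the storage bay: the ether can, the oxidiser | the lab module: the base flask, the catalyst vial, the solvent jar]
6. Engineer goes back to the storage bay alone.  [the storage bay: the ether can, the oxidiser | the lab module: the base flask, the catalyst vial, the solvent jar]
7. Engineer goes to the lab module with the ether can.  [the storage bay: the oxidiser | the lab module: the base flask, the catalyst vial, the ether can, the solvent jar]
8. Engineer goes back to the storage bay with the catalyst vial.  [the storage bay: the catalyst vial, the oxidiser | the lab module: the base flask, the ether can, the solvent jar]
9. Engineer goes to the lab module with the oxidiser.  [the storage bay: the catalyst vial | the lab module: the base flask, the ether can, the oxidiser, the solvent jar]
10. Engineer goes back to the storage bay alone.  [the storage bay: the catalyst vial | the lab module: the base flask, the ether can, the oxidiser, the solvent jar]
11. Engineer goes to the lab module with the catalyst vial.  [the storage bay: — | the lab module: the base flask, the catalyst vial, the ether can, the oxidiser, the solvent jar]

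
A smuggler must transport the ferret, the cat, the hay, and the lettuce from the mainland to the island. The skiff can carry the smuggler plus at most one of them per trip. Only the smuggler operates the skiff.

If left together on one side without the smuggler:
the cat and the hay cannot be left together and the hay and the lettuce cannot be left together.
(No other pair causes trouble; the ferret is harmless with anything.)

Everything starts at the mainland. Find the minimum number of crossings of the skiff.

9

Counting alone: the smuggler can take at most 1 across per trip to the island, so moving all 4 needs at least 4 loaded trips out, with a return between consecutive ones — at least 7 crossings.
The safety rule pushes this higher. Following every safe sequence of crossings, the most of the 4 that can be at the island as the skiff arrives there on crossing 7 is 3 — never all 4.
So no plan with fewer than 9 crossings exists, and this one achieves 9:
1. Smuggler goes to the island with the hay.  [the mainland: the cat, the ferret, the lettuce | the island: the hay]
2. Smuggler goes back to the mainland alone.  [the mainland: the cat, the ferret, the lettuce | the island: the hay]
3. Smuggler goes to the island with the ferret.  [the mainland: the cat, the lettuce | the island: the ferret, the hay]
4. Smuggler goes back to the mainland alone.  [the mainland: the cat, the lettuce | the island: the ferret, the hay]
5. Smuggler goes to the island with the cat.  [the mainland: the lettuce | the island: the cat, the ferret, the hay]
6. Smuggler goes back to the mainland with the hay.  [the mainland: the hay, the lettuce | the island: the cat, the ferret]
7. Smuggler goes to the island with the lettuce.  [the mainland: the hay | the island: the cat, the ferret, the lettuce]
8. Smuggler goes back to the mainland alone.  [the mainland: the hay | the island: the cat, the ferret, the lettuce]
9. Smuggler goes to the island with the hay.  [the mainland: — | the island: the cat, the ferret, the hay, the lettuce]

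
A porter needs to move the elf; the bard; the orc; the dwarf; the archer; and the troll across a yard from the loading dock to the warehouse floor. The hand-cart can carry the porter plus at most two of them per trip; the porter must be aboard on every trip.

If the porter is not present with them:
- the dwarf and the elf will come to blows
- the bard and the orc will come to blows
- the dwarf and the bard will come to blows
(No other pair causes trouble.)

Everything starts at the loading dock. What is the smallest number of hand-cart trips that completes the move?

5

Counting alone: the porter can take at most 2 across per trip to the warehouse floor, so moving all 6 needs at least 3 loaded trips out, with a return between consecutive ones — at least 5 crossings.
The plan below uses exactly 5 crossings, so it is optimal:
1. Porter goes to the warehouse floor with the bard and the elf.
2. Porter goes back to the loading dock alone.
3. Porter goes to the warehouse floor with the archer and the troll.
4. Porter goes back to the loading dock alone.
5. Porter goes to the warehouse floor with the dwarf and the orc.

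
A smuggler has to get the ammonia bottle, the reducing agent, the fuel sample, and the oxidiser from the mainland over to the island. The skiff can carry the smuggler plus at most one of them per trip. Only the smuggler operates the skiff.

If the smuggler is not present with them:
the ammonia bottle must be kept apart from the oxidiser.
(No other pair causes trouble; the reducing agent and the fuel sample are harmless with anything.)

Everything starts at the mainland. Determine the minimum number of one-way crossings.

7

Counting alone: the smuggler can take at most 1 across per trip to the island, so moving all 4 needs at least 4 loaded trips out, with a return between consecutive ones — at least 7 crossings.
The plan below uses exactly 7 crossings, so it is optimal:
1. Smuggler goes to the island with the ammonia bottle.  [the mainland: the fuel sample, the oxidiser, the reducing agent | the island: the ammonia bottle]
2. Smuggler goes back to the mainland alone.  [the mainland: the fuel sample, the oxidiser, the reducing agent | the island: the ammonia bottle]
3. Smuggler goes to the island with the reducing agent.  [the mainland: the fuel sample, the oxidiser | the island: the ammonia bottle, the reducing agent]
4. Smuggler goes back to the mainland alone.  [the mainland: the fuel sample, the oxidiser | the island: the ammonia bottle, the reducing agent]
5. Smuggler goes to the island with the fuel sample.  [the mainland: the oxidiser | the island: the ammonia bottle, the fuel sample, the reducing agent]
6. Smuggler goes back to the mainland alone.  [the mainland: the oxidiser | the island: the ammonia bottle, the fuel sample, the reducing agent]
7. Smuggler goes to the island with the oxidiser.  [the mainland: — | the island: the ammonia bottle, the fuel sample, the oxidiser, the reducing agent]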